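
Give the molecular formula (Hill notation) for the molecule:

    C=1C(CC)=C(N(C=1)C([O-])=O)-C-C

C9H12NO2-

Heavy atoms from the SMILES: 9 C, 1 N, 2 O.
Implicit hydrogens by atom environment:
  2 × C: 3 H each → 6
  2 × C: 2 H each → 4
  2 × C (aromatic): 1 H each → 2
  2 × C (aromatic): no H
  1 × C: no H
  1 × N (aromatic): no H
  1 × O: no H
  1 × O (charge -1): no H
  Total hydrogens = 12.
Net charge -1.
Molecular formula: C9H12NO2-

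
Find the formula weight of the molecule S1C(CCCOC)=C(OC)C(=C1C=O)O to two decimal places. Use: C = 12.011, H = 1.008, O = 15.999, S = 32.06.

230.28

Molecular formula: C10H14O4S.
M = 10×12.011 + 14×1.008 + 4×15.999 + 1×32.06 = 230.28 g/mol.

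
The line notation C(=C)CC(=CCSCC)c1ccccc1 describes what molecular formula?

Heavy atoms from the SMILES: 14 C, 1 S.
Implicit hydrogens by atom environment:
  5 × C (aromatic): 1 H each → 5
  4 × C: 2 H each → 8
  2 × C: 1 H each → 2
  1 × C: 3 H
  1 × C: no H
  1 × C (aromatic): no H
  1 × S: no H
  Total hydrogens = 18.
Molecular formula: C14H18S

C14H18S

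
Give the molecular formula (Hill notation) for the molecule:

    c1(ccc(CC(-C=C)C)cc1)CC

C13H18

Heavy atoms from the SMILES: 13 C.
Implicit hydrogens by atom environment:
  4 × C (aromatic): 1 H each → 4
  3 × C: 2 H each → 6
  2 × C: 3 H each → 6
  2 × C: 1 H each → 2
  2 × C (aromatic): no H
  Total hydrogens = 18.
Molecular formula: C13H18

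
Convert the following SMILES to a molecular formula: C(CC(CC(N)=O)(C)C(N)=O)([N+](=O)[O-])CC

Heavy atoms from the SMILES: 9 C, 3 N, 4 O.
Implicit hydrogens by atom environment:
  3 × C: 2 H each → 6
  3 × C: no H
  3 × O: no H
  2 × C: 3 H each → 6
  2 × N: 2 H each → 4
  1 × C: 1 H
  1 × N (charge +1): no H
  1 × O (charge -1): no H
  Total hydrogens = 17.
Molecular formula: C9H17N3O4

C9H17N3O4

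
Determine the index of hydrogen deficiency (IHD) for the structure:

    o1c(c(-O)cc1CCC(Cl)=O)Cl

4

Molecular formula from the SMILES: C7H6Cl2O3.
DoU = (2C + 2 + N − H − X)/2 = (2·7 + 2 + 0 − 6 − 2)/2 = 8/2 = 4.
(Structurally: 1 ring(s) + 3 π bond(s) = 4.)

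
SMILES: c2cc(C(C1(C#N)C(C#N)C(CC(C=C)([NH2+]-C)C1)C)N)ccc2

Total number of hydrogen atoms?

25

Hydrogens are implicit in SMILES; fill each atom to its normal valence:
  5 × C (aromatic): 1 H each → 5
  4 × C: 1 H each → 4
  4 × C: no H
  3 × C: 2 H each → 6
  2 × C: 3 H each → 6
  2 × N: no H
  1 × C (aromatic): no H
  1 × N (charge +1): 2 H
  1 × N: 2 H
  Total hydrogens = 25.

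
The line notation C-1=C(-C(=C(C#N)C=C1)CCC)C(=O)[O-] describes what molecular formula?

C11H10NO2-

Heavy atoms from the SMILES: 11 C, 1 N, 2 O.
Implicit hydrogens by atom environment:
  3 × C (aromatic): 1 H each → 3
  3 × C (aromatic): no H
  2 × C: 2 H each → 4
  2 × C: no H
  1 × C: 3 H
  1 × N: no H
  1 × O: no H
  1 × O (charge -1): no H
  Total hydrogens = 10.
Net charge -1.
Molecular formula: C11H10NO2-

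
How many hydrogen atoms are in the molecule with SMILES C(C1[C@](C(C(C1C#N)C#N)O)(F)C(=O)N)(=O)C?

10

Hydrogens are implicit in SMILES; fill each atom to its normal valence:
  5 × C: no H
  4 × C: 1 H each → 4
  2 × N: no H
  2 × O: no H
  1 × C: 3 H
  1 × F: no H
  1 × N: 2 H
  1 × O: 1 H
  Total hydrogens = 10.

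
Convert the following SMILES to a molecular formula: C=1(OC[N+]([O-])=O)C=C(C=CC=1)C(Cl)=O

Heavy atoms from the SMILES: 8 C, 1 Cl, 1 N, 4 O.
Implicit hydrogens by atom environment:
  4 × C (aromatic): 1 H each → 4
  3 × O: no H
  2 × C (aromatic): no H
  1 × C: 2 H
  1 × C: no H
  1 × Cl: no H
  1 × N (charge +1): no H
  1 × O (charge -1): no H
  Total hydrogens = 6.
Molecular formula: C8H6ClNO4

C8H6ClNO4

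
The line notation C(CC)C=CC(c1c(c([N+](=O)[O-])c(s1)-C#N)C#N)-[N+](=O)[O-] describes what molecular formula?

Heavy atoms from the SMILES: 12 C, 4 N, 4 O, 1 S.
Implicit hydrogens by atom environment:
  4 × C (aromatic): no H
  3 × C: 1 H each → 3
  2 × C: 2 H each → 4
  2 × C: no H
  2 × N: no H
  2 × N (charge +1): no H
  2 × O: no H
  2 × O (charge -1): no H
  1 × C: 3 H
  1 × S (aromatic): no H
  Total hydrogens = 10.
Molecular formula: C12H10N4O4S

C12H10N4O4S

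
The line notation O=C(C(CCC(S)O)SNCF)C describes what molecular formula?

C7H14FNO2S2

Heavy atoms from the SMILES: 7 C, 1 F, 1 N, 2 O, 2 S.
Implicit hydrogens by atom environment:
  3 × C: 2 H each → 6
  2 × C: 1 H each → 2
  1 × C: 3 H
  1 × C: no H
  1 × F: no H
  1 × N: 1 H
  1 × O: 1 H
  1 × O: no H
  1 × S: 1 H
  1 × S: no H
  Total hydrogens = 14.
Molecular formula: C7H14FNO2S2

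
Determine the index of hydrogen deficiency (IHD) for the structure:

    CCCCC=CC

1

Molecular formula from the SMILES: C7H14.
DoU = (2C + 2 + N − H − X)/2 = (2·7 + 2 + 0 − 14 − 0)/2 = 2/2 = 1.
(Structurally: 0 ring(s) + 1 π bond(s) = 1.)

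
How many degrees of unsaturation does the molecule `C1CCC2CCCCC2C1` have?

2

Molecular formula from the SMILES: C10H18.
DoU = (2C + 2 + N − H − X)/2 = (2·10 + 2 + 0 − 18 − 0)/2 = 4/2 = 2.
(Structurally: 2 ring(s) + 0 π bond(s) = 2.)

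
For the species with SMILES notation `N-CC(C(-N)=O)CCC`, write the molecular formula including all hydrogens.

C6H14N2O

Heavy atoms from the SMILES: 6 C, 2 N, 1 O.
Implicit hydrogens by atom environment:
  3 × C: 2 H each → 6
  2 × N: 2 H each → 4
  1 × C: 3 H
  1 × C: 1 H
  1 × C: no H
  1 × O: no H
  Total hydrogens = 14.
Molecular formula: C6H14N2O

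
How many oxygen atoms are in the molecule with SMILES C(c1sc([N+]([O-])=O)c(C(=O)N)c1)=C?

3

The symbol for oxygen appears 3 times in the SMILES.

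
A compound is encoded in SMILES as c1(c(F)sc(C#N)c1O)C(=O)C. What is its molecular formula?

C7H4FNO2S

Heavy atoms from the SMILES: 7 C, 1 F, 1 N, 2 O, 1 S.
Implicit hydrogens by atom environment:
  4 × C (aromatic): no H
  2 × C: no H
  1 × C: 3 H
  1 × F: no H
  1 × N: no H
  1 × O: 1 H
  1 × O: no H
  1 × S (aromatic): no H
  Total hydrogens = 4.
Molecular formula: C7H4FNO2S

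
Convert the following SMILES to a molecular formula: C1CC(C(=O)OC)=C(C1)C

C8H12O2

Heavy atoms from the SMILES: 8 C, 2 O.
Implicit hydrogens by atom environment:
  3 × C: 2 H each → 6
  3 × C: no H
  2 × C: 3 H each → 6
  2 × O: no H
  Total hydrogens = 12.
Molecular formula: C8H12O2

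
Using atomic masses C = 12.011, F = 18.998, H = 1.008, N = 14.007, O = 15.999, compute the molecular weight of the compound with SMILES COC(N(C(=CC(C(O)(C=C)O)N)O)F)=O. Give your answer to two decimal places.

236.20

Molecular formula: C8H13FN2O5.
M = 8×12.011 + 1×18.998 + 13×1.008 + 2×14.007 + 5×15.999 = 236.20 g/mol.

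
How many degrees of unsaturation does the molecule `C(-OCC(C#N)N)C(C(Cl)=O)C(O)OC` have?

3

Molecular formula from the SMILES: C8H13ClN2O4.
DoU = (2C + 2 + N − H − X)/2 = (2·8 + 2 + 2 − 13 − 1)/2 = 6/2 = 3.
(Structurally: 0 ring(s) + 3 π bond(s) = 3.)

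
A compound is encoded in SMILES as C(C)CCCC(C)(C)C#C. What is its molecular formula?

Heavy atoms from the SMILES: 10 C.
Implicit hydrogens by atom environment:
  4 × C: 2 H each → 8
  3 × C: 3 H each → 9
  2 × C: no H
  1 × C: 1 H
  Total hydrogens = 18.
Molecular formula: C10H18

C10H18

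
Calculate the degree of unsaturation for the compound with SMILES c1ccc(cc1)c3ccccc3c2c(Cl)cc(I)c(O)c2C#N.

14

Molecular formula from the SMILES: C19H11ClINO.
DoU = (2C + 2 + N − H − X)/2 = (2·19 + 2 + 1 − 11 − 2)/2 = 28/2 = 14.
(Structurally: 3 ring(s) + 11 π bond(s) = 14.)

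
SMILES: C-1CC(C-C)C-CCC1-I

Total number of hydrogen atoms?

17

Hydrogens are implicit in SMILES; fill each atom to its normal valence:
  6 × C: 2 H each → 12
  2 × C: 1 H each → 2
  1 × C: 3 H
  1 × I: no H
  Total hydrogens = 17.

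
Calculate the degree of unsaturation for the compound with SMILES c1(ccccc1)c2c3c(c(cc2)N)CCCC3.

Molecular formula from the SMILES: C16H17N.
DoU = (2C + 2 + N − H − X)/2 = (2·16 + 2 + 1 − 17 − 0)/2 = 18/2 = 9.
(Structurally: 3 ring(s) + 6 π bond(s) = 9.)

9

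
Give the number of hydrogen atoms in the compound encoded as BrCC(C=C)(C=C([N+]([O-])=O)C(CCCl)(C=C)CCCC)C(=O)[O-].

Hydrogens are implicit in SMILES; fill each atom to its normal valence:
  8 × C: 2 H each → 16
  4 × C: no H
  3 × C: 1 H each → 3
  2 × O: no H
  2 × O (charge -1): no H
  1 × Br: no H
  1 × C: 3 H
  1 × Cl: no H
  1 × N (charge +1): no H
  Total hydrogens = 22.

22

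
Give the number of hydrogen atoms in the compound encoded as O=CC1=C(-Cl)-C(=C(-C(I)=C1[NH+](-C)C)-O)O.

10

Hydrogens are implicit in SMILES; fill each atom to its normal valence:
  6 × C (aromatic): no H
  2 × C: 3 H each → 6
  2 × O: 1 H each → 2
  1 × C: 1 H
  1 × Cl: no H
  1 × I: no H
  1 × N (charge +1): 1 H
  1 × O: no H
  Total hydrogens = 10.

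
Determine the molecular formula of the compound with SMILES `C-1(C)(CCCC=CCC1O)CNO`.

Heavy atoms from the SMILES: 10 C, 1 N, 2 O.
Implicit hydrogens by atom environment:
  5 × C: 2 H each → 10
  3 × C: 1 H each → 3
  2 × O: 1 H each → 2
  1 × C: 3 H
  1 × C: no H
  1 × N: 1 H
  Total hydrogens = 19.
Molecular formula: C10H19NO2

C10H19NO2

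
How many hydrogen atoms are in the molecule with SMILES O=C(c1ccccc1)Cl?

5

Hydrogens are implicit in SMILES; fill each atom to its normal valence:
  5 × C (aromatic): 1 H each → 5
  1 × C (aromatic): no H
  1 × C: no H
  1 × Cl: no H
  1 × O: no H
  Total hydrogens = 5.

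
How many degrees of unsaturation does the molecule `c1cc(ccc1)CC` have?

Molecular formula from the SMILES: C8H10.
DoU = (2C + 2 + N − H − X)/2 = (2·8 + 2 + 0 − 10 − 0)/2 = 8/2 = 4.
(Structurally: 1 ring(s) + 3 π bond(s) = 4.)

4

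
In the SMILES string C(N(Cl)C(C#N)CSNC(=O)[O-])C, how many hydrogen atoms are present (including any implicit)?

9

Hydrogens are implicit in SMILES; fill each atom to its normal valence:
  2 × C: 2 H each → 4
  2 × C: no H
  2 × N: no H
  1 × C: 3 H
  1 × C: 1 H
  1 × Cl: no H
  1 × N: 1 H
  1 × O: no H
  1 × O (charge -1): no H
  1 × S: no H
  Total hydrogens = 9.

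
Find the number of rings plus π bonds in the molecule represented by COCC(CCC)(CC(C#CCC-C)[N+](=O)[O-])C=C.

Molecular formula from the SMILES: C15H25NO3.
DoU = (2C + 2 + N − H − X)/2 = (2·15 + 2 + 1 − 25 − 0)/2 = 8/2 = 4.
(Structurally: 0 ring(s) + 4 π bond(s) = 4.)

4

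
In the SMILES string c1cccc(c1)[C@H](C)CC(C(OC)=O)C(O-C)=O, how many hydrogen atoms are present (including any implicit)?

Hydrogens are implicit in SMILES; fill each atom to its normal valence:
  5 × C (aromatic): 1 H each → 5
  4 × O: no H
  3 × C: 3 H each → 9
  2 × C: 1 H each → 2
  2 × C: no H
  1 × C: 2 H
  1 × C (aromatic): no H
  Total hydrogens = 18.

18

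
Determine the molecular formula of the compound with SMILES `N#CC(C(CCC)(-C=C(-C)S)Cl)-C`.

Heavy atoms from the SMILES: 10 C, 1 Cl, 1 N, 1 S.
Implicit hydrogens by atom environment:
  3 × C: 3 H each → 9
  3 × C: no H
  2 × C: 2 H each → 4
  2 × C: 1 H each → 2
  1 × Cl: no H
  1 × N: no H
  1 × S: 1 H
  Total hydrogens = 16.
Molecular formula: C10H16ClNS

C10H16ClNS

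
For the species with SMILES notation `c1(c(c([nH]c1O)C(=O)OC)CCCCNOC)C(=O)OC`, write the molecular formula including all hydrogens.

C13H20N2O6

Heavy atoms from the SMILES: 13 C, 2 N, 6 O.
Implicit hydrogens by atom environment:
  5 × O: no H
  4 × C: 2 H each → 8
  4 × C (aromatic): no H
  3 × C: 3 H each → 9
  2 × C: no H
  1 × N (aromatic): 1 H
  1 × N: 1 H
  1 × O: 1 H
  Total hydrogens = 20.
Molecular formula: C13H20N2O6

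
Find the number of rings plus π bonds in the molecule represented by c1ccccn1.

Molecular formula from the SMILES: C5H5N.
DoU = (2C + 2 + N − H − X)/2 = (2·5 + 2 + 1 − 5 − 0)/2 = 8/2 = 4.
(Structurally: 1 ring(s) + 3 π bond(s) = 4.)

4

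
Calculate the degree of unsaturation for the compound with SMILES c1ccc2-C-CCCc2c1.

Molecular formula from the SMILES: C10H12.
DoU = (2C + 2 + N − H − X)/2 = (2·10 + 2 + 0 − 12 − 0)/2 = 10/2 = 5.
(Structurally: 2 ring(s) + 3 π bond(s) = 5.)

5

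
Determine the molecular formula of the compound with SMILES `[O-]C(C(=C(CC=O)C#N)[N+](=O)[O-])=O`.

C6H3N2O5-

Heavy atoms from the SMILES: 6 C, 2 N, 5 O.
Implicit hydrogens by atom environment:
  4 × C: no H
  3 × O: no H
  2 × O (charge -1): no H
  1 × C: 2 H
  1 × C: 1 H
  1 × N (charge +1): no H
  1 × N: no H
  Total hydrogens = 3.
Net charge -1.
Molecular formula: C6H3N2O5-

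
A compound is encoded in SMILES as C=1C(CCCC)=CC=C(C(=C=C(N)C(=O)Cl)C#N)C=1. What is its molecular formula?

Heavy atoms from the SMILES: 15 C, 1 Cl, 2 N, 1 O.
Implicit hydrogens by atom environment:
  5 × C: no H
  4 × C (aromatic): 1 H each → 4
  3 × C: 2 H each → 6
  2 × C (aromatic): no H
  1 × C: 3 H
  1 × Cl: no H
  1 × N: 2 H
  1 × N: no H
  1 × O: no H
  Total hydrogens = 15.
Molecular formula: C15H15ClN2O

C15H15ClN2O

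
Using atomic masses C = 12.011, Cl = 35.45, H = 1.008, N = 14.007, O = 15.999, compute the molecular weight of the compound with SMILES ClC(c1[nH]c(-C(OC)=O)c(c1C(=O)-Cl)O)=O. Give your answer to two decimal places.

Molecular formula: C8H5Cl2NO5.
M = 8×12.011 + 2×35.45 + 5×1.008 + 1×14.007 + 5×15.999 = 266.03 g/mol.

266.03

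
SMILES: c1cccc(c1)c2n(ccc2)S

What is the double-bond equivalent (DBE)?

7

Molecular formula from the SMILES: C10H9NS.
DoU = (2C + 2 + N − H − X)/2 = (2·10 + 2 + 1 − 9 − 0)/2 = 14/2 = 7.
(Structurally: 2 ring(s) + 5 π bond(s) = 7.)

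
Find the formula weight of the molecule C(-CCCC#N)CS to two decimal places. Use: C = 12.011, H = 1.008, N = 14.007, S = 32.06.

Molecular formula: C6H11NS.
M = 6×12.011 + 11×1.008 + 1×14.007 + 1×32.06 = 129.22 g/mol.

129.22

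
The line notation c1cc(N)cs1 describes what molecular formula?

Heavy atoms from the SMILES: 4 C, 1 N, 1 S.
Implicit hydrogens by atom environment:
  3 × C (aromatic): 1 H each → 3
  1 × C (aromatic): no H
  1 × N: 2 H
  1 × S (aromatic): no H
  Total hydrogens = 5.
Molecular formula: C4H5NS

C4H5NS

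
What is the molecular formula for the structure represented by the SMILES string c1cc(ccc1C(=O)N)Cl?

Heavy atoms from the SMILES: 7 C, 1 Cl, 1 N, 1 O.
Implicit hydrogens by atom environment:
  4 × C (aromatic): 1 H each → 4
  2 × C (aromatic): no H
  1 × C: no H
  1 × Cl: no H
  1 × N: 2 H
  1 × O: no H
  Total hydrogens = 6.
Molecular formula: C7H6ClNO

C7H6ClNO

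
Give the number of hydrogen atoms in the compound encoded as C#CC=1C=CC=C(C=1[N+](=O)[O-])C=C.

Hydrogens are implicit in SMILES; fill each atom to its normal valence:
  3 × C (aromatic): 1 H each → 3
  3 × C (aromatic): no H
  2 × C: 1 H each → 2
  1 × C: 2 H
  1 × C: no H
  1 × N (charge +1): no H
  1 × O: no H
  1 × O (charge -1): no H
  Total hydrogens = 7.

7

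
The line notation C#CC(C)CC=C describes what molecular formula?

C7H10

Heavy atoms from the SMILES: 7 C.
Implicit hydrogens by atom environment:
  3 × C: 1 H each → 3
  2 × C: 2 H each → 4
  1 × C: 3 H
  1 × C: no H
  Total hydrogens = 10.
Molecular formula: C7H10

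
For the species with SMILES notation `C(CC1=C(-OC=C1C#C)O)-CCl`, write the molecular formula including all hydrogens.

Heavy atoms from the SMILES: 9 C, 1 Cl, 2 O.
Implicit hydrogens by atom environment:
  3 × C: 2 H each → 6
  3 × C (aromatic): no H
  1 × C (aromatic): 1 H
  1 × C: 1 H
  1 × C: no H
  1 × Cl: no H
  1 × O: 1 H
  1 × O (aromatic): no H
  Total hydrogens = 9.
Molecular formula: C9H9ClO2

C9H9ClO2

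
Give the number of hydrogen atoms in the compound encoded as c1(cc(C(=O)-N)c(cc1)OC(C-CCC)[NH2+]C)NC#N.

21

Hydrogens are implicit in SMILES; fill each atom to its normal valence:
  3 × C: 2 H each → 6
  3 × C (aromatic): 1 H each → 3
  3 × C (aromatic): no H
  2 × C: 3 H each → 6
  2 × C: no H
  2 × O: no H
  1 × C: 1 H
  1 × N: 2 H
  1 × N (charge +1): 2 H
  1 × N: 1 H
  1 × N: no H
  Total hydrogens = 21.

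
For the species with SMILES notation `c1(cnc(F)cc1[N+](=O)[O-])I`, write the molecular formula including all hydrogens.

Heavy atoms from the SMILES: 5 C, 1 F, 1 I, 2 N, 2 O.
Implicit hydrogens by atom environment:
  3 × C (aromatic): no H
  2 × C (aromatic): 1 H each → 2
  1 × F: no H
  1 × I: no H
  1 × N (aromatic): no H
  1 × N (charge +1): no H
  1 × O: no H
  1 × O (charge -1): no H
  Total hydrogens = 2.
Molecular formula: C5H2FIN2O2

C5H2FIN2O2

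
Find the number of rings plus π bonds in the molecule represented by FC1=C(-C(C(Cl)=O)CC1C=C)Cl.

4

Molecular formula from the SMILES: C8H7Cl2FO.
DoU = (2C + 2 + N − H − X)/2 = (2·8 + 2 + 0 − 7 − 3)/2 = 8/2 = 4.
(Structurally: 1 ring(s) + 3 π bond(s) = 4.)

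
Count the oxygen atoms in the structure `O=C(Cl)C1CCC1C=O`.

2

The symbol for oxygen appears 2 times in the SMILES.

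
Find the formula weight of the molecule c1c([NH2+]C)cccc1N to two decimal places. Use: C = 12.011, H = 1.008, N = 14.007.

Molecular formula: C7H11N2+.
M = 7×12.011 + 11×1.008 + 2×14.007 = 123.18 g/mol.

123.18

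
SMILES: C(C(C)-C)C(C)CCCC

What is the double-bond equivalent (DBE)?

0

Molecular formula from the SMILES: C10H22.
DoU = (2C + 2 + N − H − X)/2 = (2·10 + 2 + 0 − 22 − 0)/2 = 0/2 = 0.
(Structurally: 0 ring(s) + 0 π bond(s) = 0.)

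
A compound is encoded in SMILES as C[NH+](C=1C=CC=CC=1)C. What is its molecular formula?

Heavy atoms from the SMILES: 8 C, 1 N.
Implicit hydrogens by atom environment:
  5 × C (aromatic): 1 H each → 5
  2 × C: 3 H each → 6
  1 × C (aromatic): no H
  1 × N (charge +1): 1 H
  Total hydrogens = 12.
Net charge +1.
Molecular formula: C8H12N+

C8H12N+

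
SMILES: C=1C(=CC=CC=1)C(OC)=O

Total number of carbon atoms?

8

The symbol for carbon appears 8 times in the SMILES.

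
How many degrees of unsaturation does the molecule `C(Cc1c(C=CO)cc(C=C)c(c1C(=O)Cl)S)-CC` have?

7

Molecular formula from the SMILES: C15H17ClO2S.
DoU = (2C + 2 + N − H − X)/2 = (2·15 + 2 + 0 − 17 − 1)/2 = 14/2 = 7.
(Structurally: 1 ring(s) + 6 π bond(s) = 7.)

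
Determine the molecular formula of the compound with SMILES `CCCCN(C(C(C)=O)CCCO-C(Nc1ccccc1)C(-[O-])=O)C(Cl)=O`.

Heavy atoms from the SMILES: 19 C, 1 Cl, 2 N, 5 O.
Implicit hydrogens by atom environment:
  6 × C: 2 H each → 12
  5 × C (aromatic): 1 H each → 5
  4 × O: no H
  3 × C: no H
  2 × C: 3 H each → 6
  2 × C: 1 H each → 2
  1 × C (aromatic): no H
  1 × Cl: no H
  1 × N: 1 H
  1 × N: no H
  1 × O (charge -1): no H
  Total hydrogens = 26.
Net charge -1.
Molecular formula: C19H26ClN2O5-

C19H26ClN2O5-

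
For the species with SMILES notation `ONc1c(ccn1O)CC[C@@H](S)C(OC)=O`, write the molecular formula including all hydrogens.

Heavy atoms from the SMILES: 9 C, 2 N, 4 O, 1 S.
Implicit hydrogens by atom environment:
  2 × C: 2 H each → 4
  2 × C (aromatic): 1 H each → 2
  2 × C (aromatic): no H
  2 × O: 1 H each → 2
  2 × O: no H
  1 × C: 3 H
  1 × C: 1 H
  1 × C: no H
  1 × N: 1 H
  1 × N (aromatic): no H
  1 × S: 1 H
  Total hydrogens = 14.
Molecular formula: C9H14N2O4S

C9H14N2O4S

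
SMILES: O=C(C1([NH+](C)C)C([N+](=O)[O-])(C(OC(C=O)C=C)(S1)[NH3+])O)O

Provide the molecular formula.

Heavy atoms from the SMILES: 10 C, 3 N, 7 O, 1 S.
Implicit hydrogens by atom environment:
  4 × C: no H
  4 × O: no H
  3 × C: 1 H each → 3
  2 × C: 3 H each → 6
  2 × O: 1 H each → 2
  1 × C: 2 H
  1 × N (charge +1): 3 H
  1 × N (charge +1): 1 H
  1 × N (charge +1): no H
  1 × O (charge -1): no H
  1 × S: no H
  Total hydrogens = 17.
Net charge +2.
Molecular formula: [C10H17N3O7S]2+

[C10H17N3O7S]2+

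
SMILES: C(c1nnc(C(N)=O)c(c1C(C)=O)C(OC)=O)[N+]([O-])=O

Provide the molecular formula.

C10H10N4O6

Heavy atoms from the SMILES: 10 C, 4 N, 6 O.
Implicit hydrogens by atom environment:
  5 × O: no H
  4 × C (aromatic): no H
  3 × C: no H
  2 × C: 3 H each → 6
  2 × N (aromatic): no H
  1 × C: 2 H
  1 × N: 2 H
  1 × N (charge +1): no H
  1 × O (charge -1): no H
  Total hydrogens = 10.
Molecular formula: C10H10N4O6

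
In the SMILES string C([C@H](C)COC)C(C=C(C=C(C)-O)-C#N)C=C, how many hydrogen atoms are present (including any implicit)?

Hydrogens are implicit in SMILES; fill each atom to its normal valence:
  5 × C: 1 H each → 5
  3 × C: 3 H each → 9
  3 × C: 2 H each → 6
  3 × C: no H
  1 × N: no H
  1 × O: 1 H
  1 × O: no H
  Total hydrogens = 21.

21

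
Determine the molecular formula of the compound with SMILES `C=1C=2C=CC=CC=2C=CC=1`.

C10H8

Heavy atoms from the SMILES: 10 C.
Implicit hydrogens by atom environment:
  8 × C (aromatic): 1 H each → 8
  2 × C (aromatic): no H
  Total hydrogens = 8.
Molecular formula: C10H8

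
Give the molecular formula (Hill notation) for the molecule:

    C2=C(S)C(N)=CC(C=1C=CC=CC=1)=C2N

C12H12N2S

Heavy atoms from the SMILES: 12 C, 2 N, 1 S.
Implicit hydrogens by atom environment:
  7 × C (aromatic): 1 H each → 7
  5 × C (aromatic): no H
  2 × N: 2 H each → 4
  1 × S: 1 H
  Total hydrogens = 12.
Molecular formula: C12H12N2S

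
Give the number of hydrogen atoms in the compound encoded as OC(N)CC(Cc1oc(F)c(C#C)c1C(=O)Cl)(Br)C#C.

Hydrogens are implicit in SMILES; fill each atom to its normal valence:
  4 × C (aromatic): no H
  4 × C: no H
  3 × C: 1 H each → 3
  2 × C: 2 H each → 4
  1 × Br: no H
  1 × Cl: no H
  1 × F: no H
  1 × N: 2 H
  1 × O: 1 H
  1 × O (aromatic): no H
  1 × O: no H
  Total hydrogens = 10.

10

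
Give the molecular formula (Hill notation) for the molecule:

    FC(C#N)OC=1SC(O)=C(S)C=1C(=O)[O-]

Heavy atoms from the SMILES: 7 C, 1 F, 1 N, 4 O, 2 S.
Implicit hydrogens by atom environment:
  4 × C (aromatic): no H
  2 × C: no H
  2 × O: no H
  1 × C: 1 H
  1 × F: no H
  1 × N: no H
  1 × O: 1 H
  1 × O (charge -1): no H
  1 × S: 1 H
  1 × S (aromatic): no H
  Total hydrogens = 3.
Net charge -1.
Molecular formula: C7H3FNO4S2-

C7H3FNO4S2-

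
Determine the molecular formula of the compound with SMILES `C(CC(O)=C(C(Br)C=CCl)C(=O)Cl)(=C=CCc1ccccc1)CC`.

C19H19BrCl2O2

Heavy atoms from the SMILES: 1 Br, 19 C, 2 Cl, 2 O.
Implicit hydrogens by atom environment:
  5 × C (aromatic): 1 H each → 5
  5 × C: no H
  4 × C: 1 H each → 4
  3 × C: 2 H each → 6
  2 × Cl: no H
  1 × Br: no H
  1 × C: 3 H
  1 × C (aromatic): no H
  1 × O: 1 H
  1 × O: no H
  Total hydrogens = 19.
Molecular formula: C19H19BrCl2O2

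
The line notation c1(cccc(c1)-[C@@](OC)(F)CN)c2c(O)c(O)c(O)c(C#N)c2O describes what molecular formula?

Heavy atoms from the SMILES: 16 C, 1 F, 2 N, 5 O.
Implicit hydrogens by atom environment:
  8 × C (aromatic): no H
  4 × C (aromatic): 1 H each → 4
  4 × O: 1 H each → 4
  2 × C: no H
  1 × C: 3 H
  1 × C: 2 H
  1 × F: no H
  1 × N: 2 H
  1 × N: no H
  1 × O: no H
  Total hydrogens = 15.
Molecular formula: C16H15FN2O5

C16H15FN2O5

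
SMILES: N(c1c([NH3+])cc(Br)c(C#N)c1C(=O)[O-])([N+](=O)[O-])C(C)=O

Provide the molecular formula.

C10H7BrN4O5

Heavy atoms from the SMILES: 1 Br, 10 C, 4 N, 5 O.
Implicit hydrogens by atom environment:
  5 × C (aromatic): no H
  3 × C: no H
  3 × O: no H
  2 × N: no H
  2 × O (charge -1): no H
  1 × Br: no H
  1 × C: 3 H
  1 × C (aromatic): 1 H
  1 × N (charge +1): 3 H
  1 × N (charge +1): no H
  Total hydrogens = 7.
Molecular formula: C10H7BrN4O5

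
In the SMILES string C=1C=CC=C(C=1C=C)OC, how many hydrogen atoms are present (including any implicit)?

Hydrogens are implicit in SMILES; fill each atom to its normal valence:
  4 × C (aromatic): 1 H each → 4
  2 × C (aromatic): no H
  1 × C: 3 H
  1 × C: 2 H
  1 × C: 1 H
  1 × O: no H
  Total hydrogens = 10.

10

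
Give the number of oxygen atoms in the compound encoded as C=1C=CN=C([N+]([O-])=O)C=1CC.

2

The symbol for oxygen appears 2 times in the SMILES.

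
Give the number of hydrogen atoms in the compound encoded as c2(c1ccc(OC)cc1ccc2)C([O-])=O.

Hydrogens are implicit in SMILES; fill each atom to its normal valence:
  6 × C (aromatic): 1 H each → 6
  4 × C (aromatic): no H
  2 × O: no H
  1 × C: 3 H
  1 × C: no H
  1 × O (charge -1): no H
  Total hydrogens = 9.

9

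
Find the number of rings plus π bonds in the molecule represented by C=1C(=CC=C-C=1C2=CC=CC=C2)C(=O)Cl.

Molecular formula from the SMILES: C13H9ClO.
DoU = (2C + 2 + N − H − X)/2 = (2·13 + 2 + 0 − 9 − 1)/2 = 18/2 = 9.
(Structurally: 2 ring(s) + 7 π bond(s) = 9.)

9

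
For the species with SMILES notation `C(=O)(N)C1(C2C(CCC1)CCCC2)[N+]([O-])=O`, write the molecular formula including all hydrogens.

Heavy atoms from the SMILES: 11 C, 2 N, 3 O.
Implicit hydrogens by atom environment:
  7 × C: 2 H each → 14
  2 × C: 1 H each → 2
  2 × C: no H
  2 × O: no H
  1 × N: 2 H
  1 × N (charge +1): no H
  1 × O (charge -1): no H
  Total hydrogens = 18.
Molecular formula: C11H18N2O3

C11H18N2O3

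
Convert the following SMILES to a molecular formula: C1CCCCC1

Heavy atoms from the SMILES: 6 C.
Implicit hydrogens by atom environment:
  6 × C: 2 H each → 12
  Total hydrogens = 12.
Molecular formula: C6H12

C6H12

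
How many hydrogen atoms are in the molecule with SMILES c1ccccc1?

6

Hydrogens are implicit in SMILES; fill each atom to its normal valence:
  6 × C (aromatic): 1 H each → 6
  Total hydrogens = 6.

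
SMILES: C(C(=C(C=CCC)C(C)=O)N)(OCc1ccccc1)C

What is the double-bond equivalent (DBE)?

Molecular formula from the SMILES: C17H23NO2.
DoU = (2C + 2 + N − H − X)/2 = (2·17 + 2 + 1 − 23 − 0)/2 = 14/2 = 7.
(Structurally: 1 ring(s) + 6 π bond(s) = 7.)

7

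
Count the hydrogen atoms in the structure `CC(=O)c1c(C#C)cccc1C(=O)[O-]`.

Hydrogens are implicit in SMILES; fill each atom to its normal valence:
  3 × C (aromatic): 1 H each → 3
  3 × C (aromatic): no H
  3 × C: no H
  2 × O: no H
  1 × C: 3 H
  1 × C: 1 H
  1 × O (charge -1): no H
  Total hydrogens = 7.

7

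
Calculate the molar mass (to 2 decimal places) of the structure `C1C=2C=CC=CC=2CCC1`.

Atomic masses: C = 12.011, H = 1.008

Molecular formula: C10H12.
M = 10×12.011 + 12×1.008 = 132.21 g/mol.

132.21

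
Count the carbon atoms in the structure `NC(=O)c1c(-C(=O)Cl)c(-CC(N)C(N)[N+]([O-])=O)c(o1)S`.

9

The symbol for carbon appears 9 times in the SMILES. Lowercase c denotes aromatic carbon and counts toward C.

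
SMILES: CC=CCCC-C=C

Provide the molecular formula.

C8H14

Heavy atoms from the SMILES: 8 C.
Implicit hydrogens by atom environment:
  4 × C: 2 H each → 8
  3 × C: 1 H each → 3
  1 × C: 3 H
  Total hydrogens = 14.
Molecular formula: C8H14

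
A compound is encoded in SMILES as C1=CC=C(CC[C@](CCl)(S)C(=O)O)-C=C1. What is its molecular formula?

C11H13ClO2S

Heavy atoms from the SMILES: 11 C, 1 Cl, 2 O, 1 S.
Implicit hydrogens by atom environment:
  5 × C (aromatic): 1 H each → 5
  3 × C: 2 H each → 6
  2 × C: no H
  1 × C (aromatic): no H
  1 × Cl: no H
  1 × O: 1 H
  1 × O: no H
  1 × S: 1 H
  Total hydrogens = 13.
Molecular formula: C11H13ClO2S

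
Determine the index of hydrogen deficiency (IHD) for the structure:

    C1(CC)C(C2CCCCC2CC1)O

2

Molecular formula from the SMILES: C12H22O.
DoU = (2C + 2 + N − H − X)/2 = (2·12 + 2 + 0 − 22 − 0)/2 = 4/2 = 2.
(Structurally: 2 ring(s) + 0 π bond(s) = 2.)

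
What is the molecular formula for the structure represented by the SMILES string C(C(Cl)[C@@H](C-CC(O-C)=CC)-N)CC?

C11H22ClNO

Heavy atoms from the SMILES: 11 C, 1 Cl, 1 N, 1 O.
Implicit hydrogens by atom environment:
  4 × C: 2 H each → 8
  3 × C: 3 H each → 9
  3 × C: 1 H each → 3
  1 × C: no H
  1 × Cl: no H
  1 × N: 2 H
  1 × O: no H
  Total hydrogens = 22.
Molecular formula: C11H22ClNO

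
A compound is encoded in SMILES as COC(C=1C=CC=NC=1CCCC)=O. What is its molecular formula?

Heavy atoms from the SMILES: 11 C, 1 N, 2 O.
Implicit hydrogens by atom environment:
  3 × C: 2 H each → 6
  3 × C (aromatic): 1 H each → 3
  2 × C: 3 H each → 6
  2 × C (aromatic): no H
  2 × O: no H
  1 × C: no H
  1 × N (aromatic): no H
  Total hydrogens = 15.
Molecular formula: C11H15NO2

C11H15NO2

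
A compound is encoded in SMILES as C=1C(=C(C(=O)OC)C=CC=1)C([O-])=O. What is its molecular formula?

C9H7O4-

Heavy atoms from the SMILES: 9 C, 4 O.
Implicit hydrogens by atom environment:
  4 × C (aromatic): 1 H each → 4
  3 × O: no H
  2 × C (aromatic): no H
  2 × C: no H
  1 × C: 3 H
  1 × O (charge -1): no H
  Total hydrogens = 7.
Net charge -1.
Molecular formula: C9H7O4-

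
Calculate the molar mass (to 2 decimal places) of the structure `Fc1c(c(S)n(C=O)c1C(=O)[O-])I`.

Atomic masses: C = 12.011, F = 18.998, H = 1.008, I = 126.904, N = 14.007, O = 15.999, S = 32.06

Molecular formula: C6H2FINO3S-.
M = 6×12.011 + 1×18.998 + 2×1.008 + 1×126.904 + 1×14.007 + 3×15.999 + 1×32.06 = 314.05 g/mol.

314.05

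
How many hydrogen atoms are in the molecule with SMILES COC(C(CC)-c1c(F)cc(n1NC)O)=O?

15

Hydrogens are implicit in SMILES; fill each atom to its normal valence:
  3 × C: 3 H each → 9
  3 × C (aromatic): no H
  2 × O: no H
  1 × C: 2 H
  1 × C (aromatic): 1 H
  1 × C: 1 H
  1 × C: no H
  1 × F: no H
  1 × N: 1 H
  1 × N (aromatic): no H
  1 × O: 1 H
  Total hydrogens = 15.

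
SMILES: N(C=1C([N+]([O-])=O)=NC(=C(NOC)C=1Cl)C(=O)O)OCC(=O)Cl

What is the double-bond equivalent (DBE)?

7

Molecular formula from the SMILES: C9H8Cl2N4O7.
DoU = (2C + 2 + N − H − X)/2 = (2·9 + 2 + 4 − 8 − 2)/2 = 14/2 = 7.
(Structurally: 1 ring(s) + 6 π bond(s) = 7.)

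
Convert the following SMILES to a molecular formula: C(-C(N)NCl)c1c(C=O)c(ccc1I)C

C10H12ClIN2O

Heavy atoms from the SMILES: 10 C, 1 Cl, 1 I, 2 N, 1 O.
Implicit hydrogens by atom environment:
  4 × C (aromatic): no H
  2 × C (aromatic): 1 H each → 2
  2 × C: 1 H each → 2
  1 × C: 3 H
  1 × C: 2 H
  1 × Cl: no H
  1 × I: no H
  1 × N: 2 H
  1 × N: 1 H
  1 × O: no H
  Total hydrogens = 12.
Molecular formula: C10H12ClIN2O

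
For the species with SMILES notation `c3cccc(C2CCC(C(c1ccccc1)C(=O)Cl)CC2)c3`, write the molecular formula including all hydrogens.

C20H21ClO

Heavy atoms from the SMILES: 20 C, 1 Cl, 1 O.
Implicit hydrogens by atom environment:
  10 × C (aromatic): 1 H each → 10
  4 × C: 2 H each → 8
  3 × C: 1 H each → 3
  2 × C (aromatic): no H
  1 × C: no H
  1 × Cl: no H
  1 × O: no H
  Total hydrogens = 21.
Molecular formula: C20H21ClO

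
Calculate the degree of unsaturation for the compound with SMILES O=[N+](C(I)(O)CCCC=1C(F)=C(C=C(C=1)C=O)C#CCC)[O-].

Molecular formula from the SMILES: C15H15FINO4.
DoU = (2C + 2 + N − H − X)/2 = (2·15 + 2 + 1 − 15 − 2)/2 = 16/2 = 8.
(Structurally: 1 ring(s) + 7 π bond(s) = 8.)

8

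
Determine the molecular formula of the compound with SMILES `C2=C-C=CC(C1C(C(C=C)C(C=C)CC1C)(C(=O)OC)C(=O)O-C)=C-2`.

Heavy atoms from the SMILES: 21 C, 4 O.
Implicit hydrogens by atom environment:
  6 × C: 1 H each → 6
  5 × C (aromatic): 1 H each → 5
  4 × O: no H
  3 × C: 3 H each → 9
  3 × C: 2 H each → 6
  3 × C: no H
  1 × C (aromatic): no H
  Total hydrogens = 26.
Molecular formula: C21H26O4

C21H26O4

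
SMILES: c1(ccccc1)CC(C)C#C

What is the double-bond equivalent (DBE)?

6

Molecular formula from the SMILES: C11H12.
DoU = (2C + 2 + N − H − X)/2 = (2·11 + 2 + 0 − 12 − 0)/2 = 12/2 = 6.
(Structurally: 1 ring(s) + 5 π bond(s) = 6.)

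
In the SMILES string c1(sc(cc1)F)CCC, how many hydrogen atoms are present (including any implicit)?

9

Hydrogens are implicit in SMILES; fill each atom to its normal valence:
  2 × C: 2 H each → 4
  2 × C (aromatic): 1 H each → 2
  2 × C (aromatic): no H
  1 × C: 3 H
  1 × F: no H
  1 × S (aromatic): no H
  Total hydrogens = 9.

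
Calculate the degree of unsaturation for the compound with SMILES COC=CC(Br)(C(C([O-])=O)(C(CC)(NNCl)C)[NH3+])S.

Molecular formula from the SMILES: C10H19BrClN3O3S.
DoU = (2C + 2 + N − H − X)/2 = (2·10 + 2 + 3 − 19 − 2)/2 = 4/2 = 2.
(Structurally: 0 ring(s) + 2 π bond(s) = 2.)

2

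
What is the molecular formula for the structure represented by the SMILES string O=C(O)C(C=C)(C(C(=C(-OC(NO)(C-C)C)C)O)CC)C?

Heavy atoms from the SMILES: 15 C, 1 N, 5 O.
Implicit hydrogens by atom environment:
  5 × C: 3 H each → 15
  5 × C: no H
  3 × C: 2 H each → 6
  3 × O: 1 H each → 3
  2 × C: 1 H each → 2
  2 × O: no H
  1 × N: 1 H
  Total hydrogens = 27.
Molecular formula: C15H27NO5

C15H27NO5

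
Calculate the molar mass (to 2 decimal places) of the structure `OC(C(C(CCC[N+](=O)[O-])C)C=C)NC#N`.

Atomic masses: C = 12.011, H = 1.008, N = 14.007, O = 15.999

227.26

Molecular formula: C10H17N3O3.
M = 10×12.011 + 17×1.008 + 3×14.007 + 3×15.999 = 227.26 g/mol.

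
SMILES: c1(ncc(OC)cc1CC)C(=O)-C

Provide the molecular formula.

Heavy atoms from the SMILES: 10 C, 1 N, 2 O.
Implicit hydrogens by atom environment:
  3 × C: 3 H each → 9
  3 × C (aromatic): no H
  2 × C (aromatic): 1 H each → 2
  2 × O: no H
  1 × C: 2 H
  1 × C: no H
  1 × N (aromatic): no H
  Total hydrogens = 13.
Molecular formula: C10H13NO2

C10H13NO2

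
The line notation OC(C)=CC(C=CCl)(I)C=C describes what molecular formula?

C8H10ClIO

Heavy atoms from the SMILES: 8 C, 1 Cl, 1 I, 1 O.
Implicit hydrogens by atom environment:
  4 × C: 1 H each → 4
  2 × C: no H
  1 × C: 3 H
  1 × C: 2 H
  1 × Cl: no H
  1 × I: no H
  1 × O: 1 H
  Total hydrogens = 10.
Molecular formula: C8H10ClIO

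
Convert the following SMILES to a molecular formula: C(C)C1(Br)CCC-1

Heavy atoms from the SMILES: 1 Br, 6 C.
Implicit hydrogens by atom environment:
  4 × C: 2 H each → 8
  1 × Br: no H
  1 × C: 3 H
  1 × C: no H
  Total hydrogens = 11.
Molecular formula: C6H11Br

C6H11Br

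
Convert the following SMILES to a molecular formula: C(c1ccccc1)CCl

Heavy atoms from the SMILES: 8 C, 1 Cl.
Implicit hydrogens by atom environment:
  5 × C (aromatic): 1 H each → 5
  2 × C: 2 H each → 4
  1 × C (aromatic): no H
  1 × Cl: no H
  Total hydrogens = 9.
Molecular formula: C8H9Cl

C8H9Cl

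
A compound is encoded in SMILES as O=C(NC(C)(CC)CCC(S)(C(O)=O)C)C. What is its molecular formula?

C11H21NO3S

Heavy atoms from the SMILES: 11 C, 1 N, 3 O, 1 S.
Implicit hydrogens by atom environment:
  4 × C: 3 H each → 12
  4 × C: no H
  3 × C: 2 H each → 6
  2 × O: no H
  1 × N: 1 H
  1 × O: 1 H
  1 × S: 1 H
  Total hydrogens = 21.
Molecular formula: C11H21NO3S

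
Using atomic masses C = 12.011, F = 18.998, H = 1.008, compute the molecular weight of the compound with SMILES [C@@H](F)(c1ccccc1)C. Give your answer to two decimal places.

124.16

Molecular formula: C8H9F.
M = 8×12.011 + 1×18.998 + 9×1.008 = 124.16 g/mol.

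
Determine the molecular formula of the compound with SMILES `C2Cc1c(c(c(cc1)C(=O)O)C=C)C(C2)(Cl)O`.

Heavy atoms from the SMILES: 13 C, 1 Cl, 3 O.
Implicit hydrogens by atom environment:
  4 × C: 2 H each → 8
  4 × C (aromatic): no H
  2 × C (aromatic): 1 H each → 2
  2 × C: no H
  2 × O: 1 H each → 2
  1 × C: 1 H
  1 × Cl: no H
  1 × O: no H
  Total hydrogens = 13.
Molecular formula: C13H13ClO3

C13H13ClO3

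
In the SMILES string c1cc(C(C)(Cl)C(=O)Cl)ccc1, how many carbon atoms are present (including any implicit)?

9

The symbol for carbon appears 9 times in the SMILES. Lowercase c denotes aromatic carbon and counts toward C.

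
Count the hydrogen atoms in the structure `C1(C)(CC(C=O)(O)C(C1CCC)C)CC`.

Hydrogens are implicit in SMILES; fill each atom to its normal valence:
  4 × C: 3 H each → 12
  4 × C: 2 H each → 8
  3 × C: 1 H each → 3
  2 × C: no H
  1 × O: 1 H
  1 × O: no H
  Total hydrogens = 24.

24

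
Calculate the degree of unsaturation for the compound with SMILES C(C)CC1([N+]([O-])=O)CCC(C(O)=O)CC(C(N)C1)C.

3

Molecular formula from the SMILES: C13H24N2O4.
DoU = (2C + 2 + N − H − X)/2 = (2·13 + 2 + 2 − 24 − 0)/2 = 6/2 = 3.
(Structurally: 1 ring(s) + 2 π bond(s) = 3.)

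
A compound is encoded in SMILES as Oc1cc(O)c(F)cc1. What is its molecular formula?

Heavy atoms from the SMILES: 6 C, 1 F, 2 O.
Implicit hydrogens by atom environment:
  3 × C (aromatic): 1 H each → 3
  3 × C (aromatic): no H
  2 × O: 1 H each → 2
  1 × F: no H
  Total hydrogens = 5.
Molecular formula: C6H5FO2

C6H5FO2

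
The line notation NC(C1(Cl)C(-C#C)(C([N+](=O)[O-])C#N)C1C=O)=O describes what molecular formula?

C9H6ClN3O4

Heavy atoms from the SMILES: 9 C, 1 Cl, 3 N, 4 O.
Implicit hydrogens by atom environment:
  5 × C: no H
  4 × C: 1 H each → 4
  3 × O: no H
  1 × Cl: no H
  1 × N: 2 H
  1 × N (charge +1): no H
  1 × N: no H
  1 × O (charge -1): no H
  Total hydrogens = 6.
Molecular formula: C9H6ClN3O4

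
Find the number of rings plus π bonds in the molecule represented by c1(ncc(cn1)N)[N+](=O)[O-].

Molecular formula from the SMILES: C4H4N4O2.
DoU = (2C + 2 + N − H − X)/2 = (2·4 + 2 + 4 − 4 − 0)/2 = 10/2 = 5.
(Structurally: 1 ring(s) + 4 π bond(s) = 5.)

5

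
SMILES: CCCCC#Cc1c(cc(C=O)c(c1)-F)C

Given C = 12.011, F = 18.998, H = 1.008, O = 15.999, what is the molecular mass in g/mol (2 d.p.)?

Molecular formula: C14H15FO.
M = 14×12.011 + 1×18.998 + 15×1.008 + 1×15.999 = 218.27 g/mol.

218.27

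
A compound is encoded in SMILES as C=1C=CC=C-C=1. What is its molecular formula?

C6H6

Heavy atoms from the SMILES: 6 C.
Implicit hydrogens by atom environment:
  6 × C (aromatic): 1 H each → 6
  Total hydrogens = 6.
Molecular formula: C6H6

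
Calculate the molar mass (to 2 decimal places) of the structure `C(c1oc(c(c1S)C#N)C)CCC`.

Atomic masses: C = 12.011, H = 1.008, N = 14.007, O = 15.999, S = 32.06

195.28

Molecular formula: C10H13NOS.
M = 10×12.011 + 13×1.008 + 1×14.007 + 1×15.999 + 1×32.06 = 195.28 g/mol.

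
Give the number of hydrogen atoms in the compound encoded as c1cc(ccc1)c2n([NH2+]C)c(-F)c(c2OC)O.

14

Hydrogens are implicit in SMILES; fill each atom to its normal valence:
  5 × C (aromatic): 1 H each → 5
  5 × C (aromatic): no H
  2 × C: 3 H each → 6
  1 × F: no H
  1 × N (charge +1): 2 H
  1 × N (aromatic): no H
  1 × O: 1 H
  1 × O: no H
  Total hydrogens = 14.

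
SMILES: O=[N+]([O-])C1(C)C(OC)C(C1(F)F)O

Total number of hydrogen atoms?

9

Hydrogens are implicit in SMILES; fill each atom to its normal valence:
  2 × C: 3 H each → 6
  2 × C: 1 H each → 2
  2 × C: no H
  2 × F: no H
  2 × O: no H
  1 × N (charge +1): no H
  1 × O: 1 H
  1 × O (charge -1): no H
  Total hydrogens = 9.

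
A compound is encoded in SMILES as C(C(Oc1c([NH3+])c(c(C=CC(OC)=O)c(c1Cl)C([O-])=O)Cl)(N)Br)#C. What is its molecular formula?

Heavy atoms from the SMILES: 1 Br, 14 C, 2 Cl, 2 N, 5 O.
Implicit hydrogens by atom environment:
  6 × C (aromatic): no H
  4 × C: no H
  4 × O: no H
  3 × C: 1 H each → 3
  2 × Cl: no H
  1 × Br: no H
  1 × C: 3 H
  1 × N (charge +1): 3 H
  1 × N: 2 H
  1 × O (charge -1): no H
  Total hydrogens = 11.
Molecular formula: C14H11BrCl2N2O5

C14H11BrCl2N2O5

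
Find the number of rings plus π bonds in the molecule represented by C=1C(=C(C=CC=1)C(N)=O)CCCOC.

Molecular formula from the SMILES: C11H15NO2.
DoU = (2C + 2 + N − H − X)/2 = (2·11 + 2 + 1 − 15 − 0)/2 = 10/2 = 5.
(Structurally: 1 ring(s) + 4 π bond(s) = 5.)

5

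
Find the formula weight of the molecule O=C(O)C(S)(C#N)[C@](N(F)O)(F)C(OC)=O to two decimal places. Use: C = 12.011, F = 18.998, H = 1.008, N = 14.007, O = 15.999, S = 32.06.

Molecular formula: C6H6F2N2O5S.
M = 6×12.011 + 2×18.998 + 6×1.008 + 2×14.007 + 5×15.999 + 1×32.06 = 256.18 g/mol.

256.18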